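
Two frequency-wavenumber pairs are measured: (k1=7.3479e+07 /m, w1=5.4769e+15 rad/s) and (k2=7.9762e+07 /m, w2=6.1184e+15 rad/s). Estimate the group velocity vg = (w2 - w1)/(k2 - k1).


vg = (w2 - w1) / (k2 - k1)
= (6.1184e+15 - 5.4769e+15) / (7.9762e+07 - 7.3479e+07)
= 6.4150e+14 / 6.2830e+06
= 1.0210e+08 m/s

1.0210e+08


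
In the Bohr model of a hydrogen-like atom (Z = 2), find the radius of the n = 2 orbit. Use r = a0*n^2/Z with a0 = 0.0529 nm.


r = a0 * n^2 / Z
= 0.0529 * 2^2 / 2
= 0.0529 * 4 / 2
= 0.1058 nm

0.1058


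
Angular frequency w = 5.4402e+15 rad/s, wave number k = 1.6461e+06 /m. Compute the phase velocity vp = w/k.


vp = w / k
= 5.4402e+15 / 1.6461e+06
= 3.3049e+09 m/s

3.3049e+09


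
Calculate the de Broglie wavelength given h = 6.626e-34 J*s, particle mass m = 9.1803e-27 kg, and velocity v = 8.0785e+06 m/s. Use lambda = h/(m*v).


lambda = h / (m * v)
= 6.626e-34 / (9.1803e-27 * 8.0785e+06)
= 6.626e-34 / 7.4163e-20
= 8.9344e-15 m

8.9344e-15


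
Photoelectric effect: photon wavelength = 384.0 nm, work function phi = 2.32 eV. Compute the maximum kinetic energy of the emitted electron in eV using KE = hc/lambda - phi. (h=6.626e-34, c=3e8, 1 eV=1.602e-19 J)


E_photon = hc / lambda
= (6.626e-34)(3e8) / (384.0e-9)
= 5.1766e-19 J
= 3.2313 eV
KE = E_photon - phi
= 3.2313 - 2.32
= 0.9113 eV

0.9113


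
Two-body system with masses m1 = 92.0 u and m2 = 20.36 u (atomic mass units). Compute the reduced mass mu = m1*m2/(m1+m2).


mu = m1 * m2 / (m1 + m2)
= 92.0 * 20.36 / (92.0 + 20.36)
= 1873.12 / 112.36
= 16.6707 u

16.6707


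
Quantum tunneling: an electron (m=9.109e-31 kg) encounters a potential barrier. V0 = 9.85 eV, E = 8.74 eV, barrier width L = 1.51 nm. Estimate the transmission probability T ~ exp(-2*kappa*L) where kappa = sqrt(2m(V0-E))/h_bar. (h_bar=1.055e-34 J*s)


V0 - E = 1.11 eV = 1.7782e-19 J
kappa = sqrt(2 * m * (V0-E)) / h_bar
= sqrt(2 * 9.109e-31 * 1.7782e-19) / 1.055e-34
= 5.3950e+09 /m
2*kappa*L = 2 * 5.3950e+09 * 1.51e-9
= 16.2929
T = exp(-16.2929) = 8.396469e-08

8.396469e-08


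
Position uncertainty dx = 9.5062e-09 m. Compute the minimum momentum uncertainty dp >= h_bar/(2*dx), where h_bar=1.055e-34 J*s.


dp = h_bar / (2 * dx)
= 1.055e-34 / (2 * 9.5062e-09)
= 1.055e-34 / 1.9012e-08
= 5.5490e-27 kg*m/s

5.5490e-27


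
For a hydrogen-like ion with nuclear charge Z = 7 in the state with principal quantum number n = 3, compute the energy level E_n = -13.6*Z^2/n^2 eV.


E_n = -13.6 * Z^2 / n^2
= -13.6 * 7^2 / 3^2
= -13.6 * 49 / 9
= -74.0444 eV

-74.0444


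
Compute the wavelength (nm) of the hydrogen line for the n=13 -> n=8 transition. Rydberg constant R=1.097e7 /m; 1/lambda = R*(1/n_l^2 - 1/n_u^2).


1/lambda = R * (1/n_l^2 - 1/n_u^2)
= 1.097e7 * (1/8^2 - 1/13^2)
= 1.097e7 * (0.015625 - 0.005917)
= 1.097e7 * 0.009708
= 1.0650e+05 /m
lambda = 1 / 1.0650e+05 = 9390.1116 nm

9390.1116


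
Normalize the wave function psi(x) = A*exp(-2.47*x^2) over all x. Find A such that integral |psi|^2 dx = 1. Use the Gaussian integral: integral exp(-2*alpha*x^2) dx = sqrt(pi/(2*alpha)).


integral |psi|^2 dx = A^2 * sqrt(pi/(2*alpha)) = 1
A^2 = sqrt(2*alpha/pi)
= sqrt(2 * 2.47 / pi)
= 1.253974
A = sqrt(1.253974)
= 1.1198

1.1198


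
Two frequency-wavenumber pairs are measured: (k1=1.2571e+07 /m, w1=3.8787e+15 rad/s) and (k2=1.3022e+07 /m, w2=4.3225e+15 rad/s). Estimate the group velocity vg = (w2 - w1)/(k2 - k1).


vg = (w2 - w1) / (k2 - k1)
= (4.3225e+15 - 3.8787e+15) / (1.3022e+07 - 1.2571e+07)
= 4.4380e+14 / 4.5100e+05
= 9.8404e+08 m/s

9.8404e+08


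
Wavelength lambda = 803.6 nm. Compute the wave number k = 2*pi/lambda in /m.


k = 2 * pi / lambda
= 6.2832 / (803.6e-9)
= 6.2832 / 8.0360e-07
= 7.8188e+06 /m

7.8188e+06


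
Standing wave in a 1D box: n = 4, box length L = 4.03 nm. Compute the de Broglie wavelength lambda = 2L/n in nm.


lambda = 2L / n
= 2 * 4.03 / 4
= 8.06 / 4
= 2.015 nm

2.015


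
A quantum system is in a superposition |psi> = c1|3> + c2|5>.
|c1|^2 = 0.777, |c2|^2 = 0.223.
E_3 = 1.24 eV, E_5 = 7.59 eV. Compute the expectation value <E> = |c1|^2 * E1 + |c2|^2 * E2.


<E> = |c1|^2 * E1 + |c2|^2 * E2
= 0.777 * 1.24 + 0.223 * 7.59
= 0.9635 + 1.6926
= 2.6561 eV

2.6561


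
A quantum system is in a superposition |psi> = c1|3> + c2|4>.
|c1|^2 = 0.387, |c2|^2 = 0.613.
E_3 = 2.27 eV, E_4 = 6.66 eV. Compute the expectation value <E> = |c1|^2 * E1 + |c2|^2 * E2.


<E> = |c1|^2 * E1 + |c2|^2 * E2
= 0.387 * 2.27 + 0.613 * 6.66
= 0.8785 + 4.0826
= 4.9611 eV

4.9611


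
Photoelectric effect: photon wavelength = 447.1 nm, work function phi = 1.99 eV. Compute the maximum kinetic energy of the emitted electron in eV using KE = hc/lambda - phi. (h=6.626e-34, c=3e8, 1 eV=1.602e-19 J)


E_photon = hc / lambda
= (6.626e-34)(3e8) / (447.1e-9)
= 4.4460e-19 J
= 2.7753 eV
KE = E_photon - phi
= 2.7753 - 1.99
= 0.7853 eV

0.7853


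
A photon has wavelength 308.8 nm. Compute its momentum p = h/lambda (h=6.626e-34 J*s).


p = h / lambda
= 6.626e-34 / (308.8e-9)
= 6.626e-34 / 3.0880e-07
= 2.1457e-27 kg*m/s

2.1457e-27


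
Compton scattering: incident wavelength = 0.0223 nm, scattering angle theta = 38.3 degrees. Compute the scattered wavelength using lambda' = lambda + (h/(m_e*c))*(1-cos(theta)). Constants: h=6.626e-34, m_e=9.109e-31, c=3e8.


Compton wavelength: h/(m_e*c) = 2.4247e-12 m
d_lambda = 2.4247e-12 * (1 - cos(38.3 deg))
= 2.4247e-12 * 0.215224
= 5.2185e-13 m = 0.000522 nm
lambda' = 0.0223 + 0.000522
= 0.022822 nm

0.022822


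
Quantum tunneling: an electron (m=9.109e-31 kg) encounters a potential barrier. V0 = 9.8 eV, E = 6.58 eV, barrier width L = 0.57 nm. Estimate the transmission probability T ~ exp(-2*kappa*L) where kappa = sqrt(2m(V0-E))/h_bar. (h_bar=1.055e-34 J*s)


V0 - E = 3.22 eV = 5.1584e-19 J
kappa = sqrt(2 * m * (V0-E)) / h_bar
= sqrt(2 * 9.109e-31 * 5.1584e-19) / 1.055e-34
= 9.1888e+09 /m
2*kappa*L = 2 * 9.1888e+09 * 0.57e-9
= 10.4752
T = exp(-10.4752) = 2.822816e-05

2.822816e-05


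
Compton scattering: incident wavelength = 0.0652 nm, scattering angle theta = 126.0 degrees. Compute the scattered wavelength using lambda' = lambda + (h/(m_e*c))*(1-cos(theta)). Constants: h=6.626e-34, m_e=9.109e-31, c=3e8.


Compton wavelength: h/(m_e*c) = 2.4247e-12 m
d_lambda = 2.4247e-12 * (1 - cos(126.0 deg))
= 2.4247e-12 * 1.587785
= 3.8499e-12 m = 0.00385 nm
lambda' = 0.0652 + 0.00385
= 0.06905 nm

0.06905


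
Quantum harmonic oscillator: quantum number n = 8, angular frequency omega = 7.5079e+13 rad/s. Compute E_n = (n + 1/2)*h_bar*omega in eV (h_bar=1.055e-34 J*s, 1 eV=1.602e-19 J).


E = (n + 1/2) * h_bar * omega
= (8 + 0.5) * 1.055e-34 * 7.5079e+13
= 8.5 * 7.9208e-21
= 6.7327e-20 J
= 0.4203 eV

0.4203


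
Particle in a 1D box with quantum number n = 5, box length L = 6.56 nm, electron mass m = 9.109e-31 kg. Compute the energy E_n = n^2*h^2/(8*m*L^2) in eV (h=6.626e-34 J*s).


E = n^2 * h^2 / (8 * m * L^2)
= 5^2 * (6.626e-34)^2 / (8 * 9.109e-31 * (6.56e-9)^2)
= 25 * 4.3904e-67 / (8 * 9.109e-31 * 4.3034e-17)
= 3.5001e-20 J
= 0.2185 eV

0.2185


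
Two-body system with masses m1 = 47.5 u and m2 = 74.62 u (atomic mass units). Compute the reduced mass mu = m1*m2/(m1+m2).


mu = m1 * m2 / (m1 + m2)
= 47.5 * 74.62 / (47.5 + 74.62)
= 3544.45 / 122.12
= 29.0243 u

29.0243


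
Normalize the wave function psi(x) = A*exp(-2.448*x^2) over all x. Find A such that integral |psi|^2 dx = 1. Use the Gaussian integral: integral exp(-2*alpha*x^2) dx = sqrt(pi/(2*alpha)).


integral |psi|^2 dx = A^2 * sqrt(pi/(2*alpha)) = 1
A^2 = sqrt(2*alpha/pi)
= sqrt(2 * 2.448 / pi)
= 1.248377
A = sqrt(1.248377)
= 1.1173

1.1173


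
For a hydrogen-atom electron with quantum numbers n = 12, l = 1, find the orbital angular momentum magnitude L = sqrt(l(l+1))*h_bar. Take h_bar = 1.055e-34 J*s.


L = sqrt(l*(l+1)) * h_bar
= sqrt(1 * 2) * 1.055e-34
= sqrt(2) * 1.055e-34
= 1.4142 * 1.055e-34
= 1.4920e-34 J*s

1.4920e-34


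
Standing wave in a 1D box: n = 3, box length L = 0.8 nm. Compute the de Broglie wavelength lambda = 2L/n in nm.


lambda = 2L / n
= 2 * 0.8 / 3
= 1.6 / 3
= 0.5333 nm

0.5333


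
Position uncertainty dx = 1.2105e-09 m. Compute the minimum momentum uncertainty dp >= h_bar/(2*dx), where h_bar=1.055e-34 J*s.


dp = h_bar / (2 * dx)
= 1.055e-34 / (2 * 1.2105e-09)
= 1.055e-34 / 2.4210e-09
= 4.3577e-26 kg*m/s

4.3577e-26


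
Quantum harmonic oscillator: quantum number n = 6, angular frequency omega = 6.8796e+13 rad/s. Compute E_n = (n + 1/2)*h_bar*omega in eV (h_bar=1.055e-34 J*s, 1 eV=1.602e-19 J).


E = (n + 1/2) * h_bar * omega
= (6 + 0.5) * 1.055e-34 * 6.8796e+13
= 6.5 * 7.2580e-21
= 4.7177e-20 J
= 0.2945 eV

0.2945


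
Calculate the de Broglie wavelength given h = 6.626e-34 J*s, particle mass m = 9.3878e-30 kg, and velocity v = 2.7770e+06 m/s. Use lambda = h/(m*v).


lambda = h / (m * v)
= 6.626e-34 / (9.3878e-30 * 2.7770e+06)
= 6.626e-34 / 2.6070e-23
= 2.5416e-11 m

2.5416e-11


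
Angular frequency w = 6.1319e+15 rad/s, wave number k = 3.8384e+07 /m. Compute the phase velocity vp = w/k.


vp = w / k
= 6.1319e+15 / 3.8384e+07
= 1.5975e+08 m/s

1.5975e+08


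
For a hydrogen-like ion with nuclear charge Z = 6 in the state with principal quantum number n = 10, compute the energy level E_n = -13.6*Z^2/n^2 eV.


E_n = -13.6 * Z^2 / n^2
= -13.6 * 6^2 / 10^2
= -13.6 * 36 / 100
= -4.896 eV

-4.896


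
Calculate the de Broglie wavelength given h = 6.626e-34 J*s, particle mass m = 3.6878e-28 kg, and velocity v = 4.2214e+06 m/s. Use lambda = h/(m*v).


lambda = h / (m * v)
= 6.626e-34 / (3.6878e-28 * 4.2214e+06)
= 6.626e-34 / 1.5568e-21
= 4.2563e-13 m

4.2563e-13


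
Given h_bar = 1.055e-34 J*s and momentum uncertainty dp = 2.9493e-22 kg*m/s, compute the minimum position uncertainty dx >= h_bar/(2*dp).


dx = h_bar / (2 * dp)
= 1.055e-34 / (2 * 2.9493e-22)
= 1.055e-34 / 5.8986e-22
= 1.7886e-13 m

1.7886e-13


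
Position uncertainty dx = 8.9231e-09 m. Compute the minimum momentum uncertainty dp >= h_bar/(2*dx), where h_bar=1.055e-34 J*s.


dp = h_bar / (2 * dx)
= 1.055e-34 / (2 * 8.9231e-09)
= 1.055e-34 / 1.7846e-08
= 5.9116e-27 kg*m/s

5.9116e-27


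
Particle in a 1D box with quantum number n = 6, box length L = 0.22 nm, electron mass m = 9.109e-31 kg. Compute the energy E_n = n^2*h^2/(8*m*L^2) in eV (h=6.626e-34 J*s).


E = n^2 * h^2 / (8 * m * L^2)
= 6^2 * (6.626e-34)^2 / (8 * 9.109e-31 * (0.22e-9)^2)
= 36 * 4.3904e-67 / (8 * 9.109e-31 * 4.8400e-20)
= 4.4813e-17 J
= 279.7286 eV

279.7286


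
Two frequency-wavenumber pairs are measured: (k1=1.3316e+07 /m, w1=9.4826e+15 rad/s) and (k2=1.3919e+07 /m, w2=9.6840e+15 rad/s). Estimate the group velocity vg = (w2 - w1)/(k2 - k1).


vg = (w2 - w1) / (k2 - k1)
= (9.6840e+15 - 9.4826e+15) / (1.3919e+07 - 1.3316e+07)
= 2.0140e+14 / 6.0300e+05
= 3.3400e+08 m/s

3.3400e+08


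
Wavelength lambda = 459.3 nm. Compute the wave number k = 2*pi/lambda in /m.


k = 2 * pi / lambda
= 6.2832 / (459.3e-9)
= 6.2832 / 4.5930e-07
= 1.3680e+07 /m

1.3680e+07


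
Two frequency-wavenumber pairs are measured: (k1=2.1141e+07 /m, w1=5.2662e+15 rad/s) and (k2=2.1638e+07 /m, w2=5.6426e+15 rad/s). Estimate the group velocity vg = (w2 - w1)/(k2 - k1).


vg = (w2 - w1) / (k2 - k1)
= (5.6426e+15 - 5.2662e+15) / (2.1638e+07 - 2.1141e+07)
= 3.7640e+14 / 4.9700e+05
= 7.5734e+08 m/s

7.5734e+08


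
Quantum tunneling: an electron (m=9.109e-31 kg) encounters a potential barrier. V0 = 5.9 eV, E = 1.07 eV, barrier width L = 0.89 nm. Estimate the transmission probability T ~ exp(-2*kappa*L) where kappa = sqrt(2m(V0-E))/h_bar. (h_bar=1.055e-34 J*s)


V0 - E = 4.83 eV = 7.7377e-19 J
kappa = sqrt(2 * m * (V0-E)) / h_bar
= sqrt(2 * 9.109e-31 * 7.7377e-19) / 1.055e-34
= 1.1254e+10 /m
2*kappa*L = 2 * 1.1254e+10 * 0.89e-9
= 20.0319
T = exp(-20.0319) = 1.996388e-09

1.996388e-09


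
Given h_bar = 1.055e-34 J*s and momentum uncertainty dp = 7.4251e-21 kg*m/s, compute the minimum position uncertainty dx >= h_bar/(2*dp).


dx = h_bar / (2 * dp)
= 1.055e-34 / (2 * 7.4251e-21)
= 1.055e-34 / 1.4850e-20
= 7.1043e-15 m

7.1043e-15


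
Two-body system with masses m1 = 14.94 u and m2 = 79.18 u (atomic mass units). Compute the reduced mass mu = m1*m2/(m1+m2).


mu = m1 * m2 / (m1 + m2)
= 14.94 * 79.18 / (14.94 + 79.18)
= 1182.9492 / 94.12
= 12.5685 u

12.5685


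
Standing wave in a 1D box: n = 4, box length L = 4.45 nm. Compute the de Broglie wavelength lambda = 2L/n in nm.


lambda = 2L / n
= 2 * 4.45 / 4
= 8.9 / 4
= 2.225 nm

2.225


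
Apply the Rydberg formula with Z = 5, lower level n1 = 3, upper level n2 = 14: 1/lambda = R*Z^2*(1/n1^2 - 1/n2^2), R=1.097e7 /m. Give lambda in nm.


1/lambda = R * Z^2 * (1/n1^2 - 1/n2^2)
= 1.097e7 * 5^2 * (1/3^2 - 1/14^2)
= 1.097e7 * 25 * (0.111111 - 0.005102)
= 2.9073e+07 /m
lambda = 1 / 2.9073e+07
= 34.3962 nm

34.3962


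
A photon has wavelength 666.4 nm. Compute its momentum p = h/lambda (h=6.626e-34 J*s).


p = h / lambda
= 6.626e-34 / (666.4e-9)
= 6.626e-34 / 6.6640e-07
= 9.9430e-28 kg*m/s

9.9430e-28


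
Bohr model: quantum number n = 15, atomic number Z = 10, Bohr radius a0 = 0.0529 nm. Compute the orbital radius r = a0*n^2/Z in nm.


r = a0 * n^2 / Z
= 0.0529 * 15^2 / 10
= 0.0529 * 225 / 10
= 1.1903 nm

1.1903


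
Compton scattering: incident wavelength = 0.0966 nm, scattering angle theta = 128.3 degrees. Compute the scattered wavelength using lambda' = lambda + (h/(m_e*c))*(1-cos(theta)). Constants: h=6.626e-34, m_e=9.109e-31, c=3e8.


Compton wavelength: h/(m_e*c) = 2.4247e-12 m
d_lambda = 2.4247e-12 * (1 - cos(128.3 deg))
= 2.4247e-12 * 1.619779
= 3.9275e-12 m = 0.003927 nm
lambda' = 0.0966 + 0.003927
= 0.100527 nm

0.100527


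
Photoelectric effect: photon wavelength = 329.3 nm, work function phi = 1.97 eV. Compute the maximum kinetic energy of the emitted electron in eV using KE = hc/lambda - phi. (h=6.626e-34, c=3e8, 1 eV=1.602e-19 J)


E_photon = hc / lambda
= (6.626e-34)(3e8) / (329.3e-9)
= 6.0364e-19 J
= 3.7681 eV
KE = E_photon - phi
= 3.7681 - 1.97
= 1.7981 eV

1.7981


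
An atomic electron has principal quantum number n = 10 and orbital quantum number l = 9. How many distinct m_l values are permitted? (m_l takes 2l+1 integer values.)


m_l ranges from -l to +l in integer steps
So m_l goes from -9 to +9
Count = 2l + 1 = 2*9 + 1
= 19

19


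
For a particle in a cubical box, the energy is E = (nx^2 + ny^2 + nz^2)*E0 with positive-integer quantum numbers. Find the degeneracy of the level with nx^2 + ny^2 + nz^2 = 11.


Enumerate all (nx, ny, nz) with nx^2 + ny^2 + nz^2 = 11:
(1,1,3)
(1,3,1)
(3,1,1)
Total degeneracy = 3

3


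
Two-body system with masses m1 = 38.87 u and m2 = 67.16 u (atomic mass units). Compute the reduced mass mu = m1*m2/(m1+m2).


mu = m1 * m2 / (m1 + m2)
= 38.87 * 67.16 / (38.87 + 67.16)
= 2610.5092 / 106.03
= 24.6205 u

24.6205


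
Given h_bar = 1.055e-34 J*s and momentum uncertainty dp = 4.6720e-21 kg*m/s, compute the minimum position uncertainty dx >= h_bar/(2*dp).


dx = h_bar / (2 * dp)
= 1.055e-34 / (2 * 4.6720e-21)
= 1.055e-34 / 9.3440e-21
= 1.1291e-14 m

1.1291e-14


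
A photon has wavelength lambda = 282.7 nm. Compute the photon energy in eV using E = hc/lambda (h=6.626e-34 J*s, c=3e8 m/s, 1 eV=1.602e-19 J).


E = hc / lambda
= (6.626e-34)(3e8) / (282.7e-9)
= 1.9878e-25 / 2.8270e-07
= 7.0315e-19 J
Converting to eV: 7.0315e-19 / 1.602e-19
= 4.3892 eV

4.3892


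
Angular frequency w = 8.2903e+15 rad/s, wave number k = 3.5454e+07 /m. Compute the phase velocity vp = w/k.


vp = w / k
= 8.2903e+15 / 3.5454e+07
= 2.3383e+08 m/s

2.3383e+08


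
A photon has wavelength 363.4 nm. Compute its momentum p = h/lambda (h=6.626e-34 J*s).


p = h / lambda
= 6.626e-34 / (363.4e-9)
= 6.626e-34 / 3.6340e-07
= 1.8233e-27 kg*m/s

1.8233e-27


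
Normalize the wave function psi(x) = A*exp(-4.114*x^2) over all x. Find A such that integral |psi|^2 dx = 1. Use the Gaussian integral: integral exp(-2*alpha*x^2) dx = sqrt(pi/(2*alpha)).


integral |psi|^2 dx = A^2 * sqrt(pi/(2*alpha)) = 1
A^2 = sqrt(2*alpha/pi)
= sqrt(2 * 4.114 / pi)
= 1.618349
A = sqrt(1.618349)
= 1.2721

1.2721


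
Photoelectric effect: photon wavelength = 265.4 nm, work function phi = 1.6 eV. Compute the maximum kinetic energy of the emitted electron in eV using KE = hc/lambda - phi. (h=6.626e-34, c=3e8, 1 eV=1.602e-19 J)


E_photon = hc / lambda
= (6.626e-34)(3e8) / (265.4e-9)
= 7.4898e-19 J
= 4.6753 eV
KE = E_photon - phi
= 4.6753 - 1.6
= 3.0753 eV

3.0753


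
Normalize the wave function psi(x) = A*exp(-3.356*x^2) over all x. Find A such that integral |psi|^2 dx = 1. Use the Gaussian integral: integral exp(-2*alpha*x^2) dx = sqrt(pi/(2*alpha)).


integral |psi|^2 dx = A^2 * sqrt(pi/(2*alpha)) = 1
A^2 = sqrt(2*alpha/pi)
= sqrt(2 * 3.356 / pi)
= 1.461676
A = sqrt(1.461676)
= 1.209

1.209


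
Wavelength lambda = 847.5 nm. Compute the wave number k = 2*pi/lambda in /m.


k = 2 * pi / lambda
= 6.2832 / (847.5e-9)
= 6.2832 / 8.4750e-07
= 7.4138e+06 /m

7.4138e+06


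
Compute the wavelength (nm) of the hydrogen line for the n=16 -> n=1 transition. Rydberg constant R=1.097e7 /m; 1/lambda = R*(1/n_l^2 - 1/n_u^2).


1/lambda = R * (1/n_l^2 - 1/n_u^2)
= 1.097e7 * (1/1^2 - 1/16^2)
= 1.097e7 * (1.0 - 0.003906)
= 1.097e7 * 0.996094
= 1.0927e+07 /m
lambda = 1 / 1.0927e+07 = 91.5152 nm

91.5152


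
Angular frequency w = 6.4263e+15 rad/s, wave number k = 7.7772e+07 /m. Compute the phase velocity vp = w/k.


vp = w / k
= 6.4263e+15 / 7.7772e+07
= 8.2630e+07 m/s

8.2630e+07


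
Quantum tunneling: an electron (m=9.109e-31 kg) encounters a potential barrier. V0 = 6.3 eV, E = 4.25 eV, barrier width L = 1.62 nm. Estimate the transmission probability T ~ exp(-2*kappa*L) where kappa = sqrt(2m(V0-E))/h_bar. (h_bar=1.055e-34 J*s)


V0 - E = 2.05 eV = 3.2841e-19 J
kappa = sqrt(2 * m * (V0-E)) / h_bar
= sqrt(2 * 9.109e-31 * 3.2841e-19) / 1.055e-34
= 7.3317e+09 /m
2*kappa*L = 2 * 7.3317e+09 * 1.62e-9
= 23.7548
T = exp(-23.7548) = 4.824234e-11

4.824234e-11


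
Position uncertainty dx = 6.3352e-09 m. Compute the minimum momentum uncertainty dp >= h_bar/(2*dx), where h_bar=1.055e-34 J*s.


dp = h_bar / (2 * dx)
= 1.055e-34 / (2 * 6.3352e-09)
= 1.055e-34 / 1.2670e-08
= 8.3265e-27 kg*m/s

8.3265e-27


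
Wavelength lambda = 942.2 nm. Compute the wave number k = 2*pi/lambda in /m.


k = 2 * pi / lambda
= 6.2832 / (942.2e-9)
= 6.2832 / 9.4220e-07
= 6.6686e+06 /m

6.6686e+06


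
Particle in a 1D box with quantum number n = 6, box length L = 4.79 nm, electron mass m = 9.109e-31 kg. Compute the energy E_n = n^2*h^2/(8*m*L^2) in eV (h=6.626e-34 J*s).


E = n^2 * h^2 / (8 * m * L^2)
= 6^2 * (6.626e-34)^2 / (8 * 9.109e-31 * (4.79e-9)^2)
= 36 * 4.3904e-67 / (8 * 9.109e-31 * 2.2944e-17)
= 9.4531e-20 J
= 0.5901 eV

0.5901


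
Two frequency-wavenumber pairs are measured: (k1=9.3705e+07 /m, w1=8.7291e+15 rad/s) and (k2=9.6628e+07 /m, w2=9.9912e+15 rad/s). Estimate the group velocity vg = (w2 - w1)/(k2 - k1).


vg = (w2 - w1) / (k2 - k1)
= (9.9912e+15 - 8.7291e+15) / (9.6628e+07 - 9.3705e+07)
= 1.2621e+15 / 2.9230e+06
= 4.3178e+08 m/s

4.3178e+08


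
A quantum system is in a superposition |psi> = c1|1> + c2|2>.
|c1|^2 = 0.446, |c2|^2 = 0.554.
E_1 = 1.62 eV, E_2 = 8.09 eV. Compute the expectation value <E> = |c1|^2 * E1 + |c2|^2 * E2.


<E> = |c1|^2 * E1 + |c2|^2 * E2
= 0.446 * 1.62 + 0.554 * 8.09
= 0.7225 + 4.4819
= 5.2044 eV

5.2044


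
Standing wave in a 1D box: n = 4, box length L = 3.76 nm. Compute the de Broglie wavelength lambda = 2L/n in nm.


lambda = 2L / n
= 2 * 3.76 / 4
= 7.52 / 4
= 1.88 nm

1.88


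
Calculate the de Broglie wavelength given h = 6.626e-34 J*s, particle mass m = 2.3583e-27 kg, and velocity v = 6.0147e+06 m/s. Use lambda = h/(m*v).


lambda = h / (m * v)
= 6.626e-34 / (2.3583e-27 * 6.0147e+06)
= 6.626e-34 / 1.4184e-20
= 4.6713e-14 m

4.6713e-14


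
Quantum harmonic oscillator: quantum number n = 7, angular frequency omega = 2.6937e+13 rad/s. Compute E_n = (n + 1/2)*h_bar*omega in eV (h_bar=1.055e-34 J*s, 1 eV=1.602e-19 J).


E = (n + 1/2) * h_bar * omega
= (7 + 0.5) * 1.055e-34 * 2.6937e+13
= 7.5 * 2.8419e-21
= 2.1314e-20 J
= 0.133 eV

0.133


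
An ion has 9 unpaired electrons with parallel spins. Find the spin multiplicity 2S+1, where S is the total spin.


Total spin S = N * (1/2) = 9 * 0.5 = 4.5
Spin multiplicity = 2S + 1
= 2 * 4.5 + 1
= 10

10


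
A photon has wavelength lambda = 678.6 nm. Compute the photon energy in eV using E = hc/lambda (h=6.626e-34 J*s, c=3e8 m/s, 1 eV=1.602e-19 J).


E = hc / lambda
= (6.626e-34)(3e8) / (678.6e-9)
= 1.9878e-25 / 6.7860e-07
= 2.9293e-19 J
Converting to eV: 2.9293e-19 / 1.602e-19
= 1.8285 eV

1.8285


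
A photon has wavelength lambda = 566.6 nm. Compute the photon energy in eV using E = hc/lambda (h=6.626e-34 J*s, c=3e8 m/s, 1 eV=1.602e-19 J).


E = hc / lambda
= (6.626e-34)(3e8) / (566.6e-9)
= 1.9878e-25 / 5.6660e-07
= 3.5083e-19 J
Converting to eV: 3.5083e-19 / 1.602e-19
= 2.1899 eV

2.1899


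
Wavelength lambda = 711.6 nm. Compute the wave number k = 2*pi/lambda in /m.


k = 2 * pi / lambda
= 6.2832 / (711.6e-9)
= 6.2832 / 7.1160e-07
= 8.8297e+06 /m

8.8297e+06


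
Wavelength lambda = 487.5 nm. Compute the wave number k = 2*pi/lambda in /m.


k = 2 * pi / lambda
= 6.2832 / (487.5e-9)
= 6.2832 / 4.8750e-07
= 1.2889e+07 /m

1.2889e+07


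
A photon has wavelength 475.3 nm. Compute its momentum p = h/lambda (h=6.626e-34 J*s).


p = h / lambda
= 6.626e-34 / (475.3e-9)
= 6.626e-34 / 4.7530e-07
= 1.3941e-27 kg*m/s

1.3941e-27


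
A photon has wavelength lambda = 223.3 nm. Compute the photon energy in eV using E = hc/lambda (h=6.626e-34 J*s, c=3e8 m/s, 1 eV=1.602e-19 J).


E = hc / lambda
= (6.626e-34)(3e8) / (223.3e-9)
= 1.9878e-25 / 2.2330e-07
= 8.9019e-19 J
Converting to eV: 8.9019e-19 / 1.602e-19
= 5.5568 eV

5.5568


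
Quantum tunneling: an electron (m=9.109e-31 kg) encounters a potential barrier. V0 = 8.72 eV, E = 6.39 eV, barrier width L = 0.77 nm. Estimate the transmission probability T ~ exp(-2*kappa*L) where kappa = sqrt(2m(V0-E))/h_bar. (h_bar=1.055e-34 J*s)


V0 - E = 2.33 eV = 3.7327e-19 J
kappa = sqrt(2 * m * (V0-E)) / h_bar
= sqrt(2 * 9.109e-31 * 3.7327e-19) / 1.055e-34
= 7.8164e+09 /m
2*kappa*L = 2 * 7.8164e+09 * 0.77e-9
= 12.0373
T = exp(-12.0373) = 5.919461e-06

5.919461e-06


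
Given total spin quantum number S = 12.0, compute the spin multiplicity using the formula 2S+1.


Spin multiplicity = 2S + 1
= 2 * 12.0 + 1
= 24.0 + 1
= 25

25


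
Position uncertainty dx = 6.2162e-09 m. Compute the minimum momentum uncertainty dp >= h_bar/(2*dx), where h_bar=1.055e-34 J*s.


dp = h_bar / (2 * dx)
= 1.055e-34 / (2 * 6.2162e-09)
= 1.055e-34 / 1.2432e-08
= 8.4859e-27 kg*m/s

8.4859e-27


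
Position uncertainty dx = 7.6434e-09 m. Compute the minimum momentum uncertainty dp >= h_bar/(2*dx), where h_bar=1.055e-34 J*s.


dp = h_bar / (2 * dx)
= 1.055e-34 / (2 * 7.6434e-09)
= 1.055e-34 / 1.5287e-08
= 6.9014e-27 kg*m/s

6.9014e-27


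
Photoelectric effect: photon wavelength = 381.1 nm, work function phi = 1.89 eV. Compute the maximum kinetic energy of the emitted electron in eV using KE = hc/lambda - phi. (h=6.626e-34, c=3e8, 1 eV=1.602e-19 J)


E_photon = hc / lambda
= (6.626e-34)(3e8) / (381.1e-9)
= 5.2160e-19 J
= 3.2559 eV
KE = E_photon - phi
= 3.2559 - 1.89
= 1.3659 eV

1.3659


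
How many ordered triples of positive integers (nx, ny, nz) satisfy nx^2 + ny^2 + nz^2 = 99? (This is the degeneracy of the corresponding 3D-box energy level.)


Enumerate all (nx, ny, nz) with nx^2 + ny^2 + nz^2 = 99:
(1,7,7)
(3,3,9)
(3,9,3)
(5,5,7)
(5,7,5)
(7,1,7)
(7,5,5)
(7,7,1)
(9,3,3)
Total degeneracy = 9

9


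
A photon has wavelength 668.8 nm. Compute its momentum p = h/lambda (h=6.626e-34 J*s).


p = h / lambda
= 6.626e-34 / (668.8e-9)
= 6.626e-34 / 6.6880e-07
= 9.9073e-28 kg*m/s

9.9073e-28


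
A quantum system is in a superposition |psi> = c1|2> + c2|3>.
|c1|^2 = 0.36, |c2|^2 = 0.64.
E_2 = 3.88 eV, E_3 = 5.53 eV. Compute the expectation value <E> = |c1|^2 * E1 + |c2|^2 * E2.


<E> = |c1|^2 * E1 + |c2|^2 * E2
= 0.36 * 3.88 + 0.64 * 5.53
= 1.3968 + 3.5392
= 4.936 eV

4.936


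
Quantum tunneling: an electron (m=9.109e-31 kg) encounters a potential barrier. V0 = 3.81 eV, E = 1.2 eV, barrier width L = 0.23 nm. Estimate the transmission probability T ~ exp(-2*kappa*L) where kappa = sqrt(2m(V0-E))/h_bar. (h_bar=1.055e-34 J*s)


V0 - E = 2.61 eV = 4.1812e-19 J
kappa = sqrt(2 * m * (V0-E)) / h_bar
= sqrt(2 * 9.109e-31 * 4.1812e-19) / 1.055e-34
= 8.2727e+09 /m
2*kappa*L = 2 * 8.2727e+09 * 0.23e-9
= 3.8055
T = exp(-3.8055) = 2.224895e-02

2.224895e-02


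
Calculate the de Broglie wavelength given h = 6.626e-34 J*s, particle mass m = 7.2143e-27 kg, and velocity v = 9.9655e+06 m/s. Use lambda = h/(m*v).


lambda = h / (m * v)
= 6.626e-34 / (7.2143e-27 * 9.9655e+06)
= 6.626e-34 / 7.1894e-20
= 9.2163e-15 m

9.2163e-15


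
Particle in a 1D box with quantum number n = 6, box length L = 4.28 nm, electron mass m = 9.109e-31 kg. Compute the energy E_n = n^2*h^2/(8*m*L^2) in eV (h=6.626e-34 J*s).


E = n^2 * h^2 / (8 * m * L^2)
= 6^2 * (6.626e-34)^2 / (8 * 9.109e-31 * (4.28e-9)^2)
= 36 * 4.3904e-67 / (8 * 9.109e-31 * 1.8318e-17)
= 1.1840e-19 J
= 0.7391 eV

0.7391


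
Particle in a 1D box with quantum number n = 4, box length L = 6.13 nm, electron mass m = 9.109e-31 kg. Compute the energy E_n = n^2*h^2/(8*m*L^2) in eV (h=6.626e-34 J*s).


E = n^2 * h^2 / (8 * m * L^2)
= 4^2 * (6.626e-34)^2 / (8 * 9.109e-31 * (6.13e-9)^2)
= 16 * 4.3904e-67 / (8 * 9.109e-31 * 3.7577e-17)
= 2.5653e-20 J
= 0.1601 eV

0.1601


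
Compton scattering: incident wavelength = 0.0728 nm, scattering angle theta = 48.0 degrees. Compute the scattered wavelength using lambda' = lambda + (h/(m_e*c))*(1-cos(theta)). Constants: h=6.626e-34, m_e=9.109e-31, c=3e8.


Compton wavelength: h/(m_e*c) = 2.4247e-12 m
d_lambda = 2.4247e-12 * (1 - cos(48.0 deg))
= 2.4247e-12 * 0.330869
= 8.0226e-13 m = 0.000802 nm
lambda' = 0.0728 + 0.000802
= 0.073602 nm

0.073602


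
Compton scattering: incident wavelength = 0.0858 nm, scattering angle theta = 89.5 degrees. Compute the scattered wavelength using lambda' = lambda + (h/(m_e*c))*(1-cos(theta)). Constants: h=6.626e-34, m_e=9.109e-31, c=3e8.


Compton wavelength: h/(m_e*c) = 2.4247e-12 m
d_lambda = 2.4247e-12 * (1 - cos(89.5 deg))
= 2.4247e-12 * 0.991273
= 2.4035e-12 m = 0.002404 nm
lambda' = 0.0858 + 0.002404
= 0.088204 nm

0.088204


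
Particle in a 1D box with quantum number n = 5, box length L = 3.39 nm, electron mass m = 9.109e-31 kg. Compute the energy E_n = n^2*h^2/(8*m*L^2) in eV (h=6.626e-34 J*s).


E = n^2 * h^2 / (8 * m * L^2)
= 5^2 * (6.626e-34)^2 / (8 * 9.109e-31 * (3.39e-9)^2)
= 25 * 4.3904e-67 / (8 * 9.109e-31 * 1.1492e-17)
= 1.3106e-19 J
= 0.8181 eV

0.8181


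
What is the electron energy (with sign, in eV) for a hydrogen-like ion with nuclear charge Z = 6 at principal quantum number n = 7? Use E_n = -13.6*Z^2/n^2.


E_n = -13.6 * Z^2 / n^2
= -13.6 * 6^2 / 7^2
= -13.6 * 36 / 49
= -9.9918 eV

-9.9918


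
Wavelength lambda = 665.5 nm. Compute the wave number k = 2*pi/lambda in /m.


k = 2 * pi / lambda
= 6.2832 / (665.5e-9)
= 6.2832 / 6.6550e-07
= 9.4413e+06 /m

9.4413e+06


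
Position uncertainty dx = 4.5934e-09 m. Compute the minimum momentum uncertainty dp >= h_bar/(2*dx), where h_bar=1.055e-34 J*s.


dp = h_bar / (2 * dx)
= 1.055e-34 / (2 * 4.5934e-09)
= 1.055e-34 / 9.1868e-09
= 1.1484e-26 kg*m/s

1.1484e-26


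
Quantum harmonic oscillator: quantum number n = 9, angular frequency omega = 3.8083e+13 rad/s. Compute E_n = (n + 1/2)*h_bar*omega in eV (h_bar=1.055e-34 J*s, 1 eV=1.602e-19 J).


E = (n + 1/2) * h_bar * omega
= (9 + 0.5) * 1.055e-34 * 3.8083e+13
= 9.5 * 4.0178e-21
= 3.8169e-20 J
= 0.2383 eV

0.2383


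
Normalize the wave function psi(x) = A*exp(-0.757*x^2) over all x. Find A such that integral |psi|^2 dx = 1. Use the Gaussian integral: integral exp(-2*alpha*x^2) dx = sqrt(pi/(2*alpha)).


integral |psi|^2 dx = A^2 * sqrt(pi/(2*alpha)) = 1
A^2 = sqrt(2*alpha/pi)
= sqrt(2 * 0.757 / pi)
= 0.694205
A = sqrt(0.694205)
= 0.8332

0.8332


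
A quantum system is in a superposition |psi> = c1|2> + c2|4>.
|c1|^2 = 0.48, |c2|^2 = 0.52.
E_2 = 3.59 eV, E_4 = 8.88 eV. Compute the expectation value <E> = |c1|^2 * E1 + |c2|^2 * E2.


<E> = |c1|^2 * E1 + |c2|^2 * E2
= 0.48 * 3.59 + 0.52 * 8.88
= 1.7232 + 4.6176
= 6.3408 eV

6.3408


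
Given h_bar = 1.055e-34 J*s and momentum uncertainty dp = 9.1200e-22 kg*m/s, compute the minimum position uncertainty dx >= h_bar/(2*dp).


dx = h_bar / (2 * dp)
= 1.055e-34 / (2 * 9.1200e-22)
= 1.055e-34 / 1.8240e-21
= 5.7840e-14 m

5.7840e-14


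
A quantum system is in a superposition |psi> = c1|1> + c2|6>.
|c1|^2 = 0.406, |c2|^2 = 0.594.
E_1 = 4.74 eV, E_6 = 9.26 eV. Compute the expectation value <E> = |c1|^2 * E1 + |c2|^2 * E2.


<E> = |c1|^2 * E1 + |c2|^2 * E2
= 0.406 * 4.74 + 0.594 * 9.26
= 1.9244 + 5.5004
= 7.4249 eV

7.4249


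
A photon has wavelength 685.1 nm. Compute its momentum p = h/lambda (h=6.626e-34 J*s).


p = h / lambda
= 6.626e-34 / (685.1e-9)
= 6.626e-34 / 6.8510e-07
= 9.6716e-28 kg*m/s

9.6716e-28


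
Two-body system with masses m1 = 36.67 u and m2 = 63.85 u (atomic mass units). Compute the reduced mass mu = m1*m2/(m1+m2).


mu = m1 * m2 / (m1 + m2)
= 36.67 * 63.85 / (36.67 + 63.85)
= 2341.3795 / 100.52
= 23.2927 u

23.2927


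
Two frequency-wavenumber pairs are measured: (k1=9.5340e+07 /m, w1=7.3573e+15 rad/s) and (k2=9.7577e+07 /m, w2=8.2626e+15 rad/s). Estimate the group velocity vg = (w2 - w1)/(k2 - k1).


vg = (w2 - w1) / (k2 - k1)
= (8.2626e+15 - 7.3573e+15) / (9.7577e+07 - 9.5340e+07)
= 9.0530e+14 / 2.2370e+06
= 4.0469e+08 m/s

4.0469e+08


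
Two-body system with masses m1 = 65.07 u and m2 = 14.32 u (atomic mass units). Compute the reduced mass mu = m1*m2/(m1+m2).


mu = m1 * m2 / (m1 + m2)
= 65.07 * 14.32 / (65.07 + 14.32)
= 931.8024 / 79.39
= 11.737 u

11.737


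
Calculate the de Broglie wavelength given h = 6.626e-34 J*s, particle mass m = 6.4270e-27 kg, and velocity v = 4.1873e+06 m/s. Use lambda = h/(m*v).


lambda = h / (m * v)
= 6.626e-34 / (6.4270e-27 * 4.1873e+06)
= 6.626e-34 / 2.6912e-20
= 2.4621e-14 m

2.4621e-14


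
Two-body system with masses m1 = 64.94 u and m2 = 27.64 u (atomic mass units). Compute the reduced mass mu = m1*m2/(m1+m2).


mu = m1 * m2 / (m1 + m2)
= 64.94 * 27.64 / (64.94 + 27.64)
= 1794.9416 / 92.58
= 19.388 u

19.388


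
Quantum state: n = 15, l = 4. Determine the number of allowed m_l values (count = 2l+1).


m_l ranges from -l to +l in integer steps
So m_l goes from -4 to +4
Count = 2l + 1 = 2*4 + 1
= 9

9


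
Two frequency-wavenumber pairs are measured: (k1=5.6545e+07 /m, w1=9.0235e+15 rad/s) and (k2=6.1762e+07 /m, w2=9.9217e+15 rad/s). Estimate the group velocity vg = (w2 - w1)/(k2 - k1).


vg = (w2 - w1) / (k2 - k1)
= (9.9217e+15 - 9.0235e+15) / (6.1762e+07 - 5.6545e+07)
= 8.9820e+14 / 5.2170e+06
= 1.7217e+08 m/s

1.7217e+08


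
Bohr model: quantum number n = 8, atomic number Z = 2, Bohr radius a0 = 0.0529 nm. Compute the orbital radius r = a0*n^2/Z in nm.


r = a0 * n^2 / Z
= 0.0529 * 8^2 / 2
= 0.0529 * 64 / 2
= 1.6928 nm

1.6928


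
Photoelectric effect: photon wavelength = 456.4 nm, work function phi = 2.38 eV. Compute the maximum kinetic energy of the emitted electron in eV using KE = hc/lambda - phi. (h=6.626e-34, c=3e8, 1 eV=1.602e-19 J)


E_photon = hc / lambda
= (6.626e-34)(3e8) / (456.4e-9)
= 4.3554e-19 J
= 2.7187 eV
KE = E_photon - phi
= 2.7187 - 2.38
= 0.3387 eV

0.3387


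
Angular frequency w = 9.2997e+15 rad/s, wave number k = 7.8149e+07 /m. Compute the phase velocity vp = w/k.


vp = w / k
= 9.2997e+15 / 7.8149e+07
= 1.1900e+08 m/s

1.1900e+08


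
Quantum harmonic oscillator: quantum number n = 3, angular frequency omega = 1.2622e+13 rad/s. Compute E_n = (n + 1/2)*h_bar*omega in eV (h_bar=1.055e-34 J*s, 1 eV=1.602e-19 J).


E = (n + 1/2) * h_bar * omega
= (3 + 0.5) * 1.055e-34 * 1.2622e+13
= 3.5 * 1.3316e-21
= 4.6607e-21 J
= 0.0291 eV

0.0291


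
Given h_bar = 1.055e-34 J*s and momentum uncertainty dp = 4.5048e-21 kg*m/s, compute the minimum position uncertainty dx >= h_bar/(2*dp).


dx = h_bar / (2 * dp)
= 1.055e-34 / (2 * 4.5048e-21)
= 1.055e-34 / 9.0096e-21
= 1.1710e-14 m

1.1710e-14


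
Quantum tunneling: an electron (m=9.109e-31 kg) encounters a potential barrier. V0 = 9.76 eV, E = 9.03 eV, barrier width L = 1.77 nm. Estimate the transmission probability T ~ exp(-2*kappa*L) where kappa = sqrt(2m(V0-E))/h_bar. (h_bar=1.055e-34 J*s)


V0 - E = 0.73 eV = 1.1695e-19 J
kappa = sqrt(2 * m * (V0-E)) / h_bar
= sqrt(2 * 9.109e-31 * 1.1695e-19) / 1.055e-34
= 4.3751e+09 /m
2*kappa*L = 2 * 4.3751e+09 * 1.77e-9
= 15.4879
T = exp(-15.4879) = 1.877891e-07

1.877891e-07


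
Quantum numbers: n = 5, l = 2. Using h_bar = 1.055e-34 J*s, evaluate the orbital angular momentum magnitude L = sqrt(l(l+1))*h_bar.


L = sqrt(l*(l+1)) * h_bar
= sqrt(2 * 3) * 1.055e-34
= sqrt(6) * 1.055e-34
= 2.4495 * 1.055e-34
= 2.5842e-34 J*s

2.5842e-34


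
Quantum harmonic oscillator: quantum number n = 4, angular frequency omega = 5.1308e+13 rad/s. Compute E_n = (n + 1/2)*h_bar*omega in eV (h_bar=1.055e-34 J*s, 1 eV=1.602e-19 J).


E = (n + 1/2) * h_bar * omega
= (4 + 0.5) * 1.055e-34 * 5.1308e+13
= 4.5 * 5.4130e-21
= 2.4358e-20 J
= 0.1521 eV

0.1521


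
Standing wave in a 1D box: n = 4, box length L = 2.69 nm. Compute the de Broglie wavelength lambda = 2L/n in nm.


lambda = 2L / n
= 2 * 2.69 / 4
= 5.38 / 4
= 1.345 nm

1.345


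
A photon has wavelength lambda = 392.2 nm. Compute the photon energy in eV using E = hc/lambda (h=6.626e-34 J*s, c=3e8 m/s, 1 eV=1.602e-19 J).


E = hc / lambda
= (6.626e-34)(3e8) / (392.2e-9)
= 1.9878e-25 / 3.9220e-07
= 5.0683e-19 J
Converting to eV: 5.0683e-19 / 1.602e-19
= 3.1638 eV

3.1638


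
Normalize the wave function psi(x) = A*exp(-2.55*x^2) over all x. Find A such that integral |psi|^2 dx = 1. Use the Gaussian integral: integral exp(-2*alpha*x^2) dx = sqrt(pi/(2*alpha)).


integral |psi|^2 dx = A^2 * sqrt(pi/(2*alpha)) = 1
A^2 = sqrt(2*alpha/pi)
= sqrt(2 * 2.55 / pi)
= 1.274119
A = sqrt(1.274119)
= 1.1288

1.1288


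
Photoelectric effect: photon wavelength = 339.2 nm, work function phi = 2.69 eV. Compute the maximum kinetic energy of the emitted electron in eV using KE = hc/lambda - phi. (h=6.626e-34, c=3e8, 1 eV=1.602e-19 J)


E_photon = hc / lambda
= (6.626e-34)(3e8) / (339.2e-9)
= 5.8603e-19 J
= 3.6581 eV
KE = E_photon - phi
= 3.6581 - 2.69
= 0.9681 eV

0.9681


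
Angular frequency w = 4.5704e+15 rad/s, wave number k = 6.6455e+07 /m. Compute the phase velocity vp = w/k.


vp = w / k
= 4.5704e+15 / 6.6455e+07
= 6.8774e+07 m/s

6.8774e+07


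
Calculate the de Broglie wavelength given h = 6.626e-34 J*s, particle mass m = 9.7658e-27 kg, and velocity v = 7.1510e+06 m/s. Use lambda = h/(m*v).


lambda = h / (m * v)
= 6.626e-34 / (9.7658e-27 * 7.1510e+06)
= 6.626e-34 / 6.9835e-20
= 9.4880e-15 m

9.4880e-15


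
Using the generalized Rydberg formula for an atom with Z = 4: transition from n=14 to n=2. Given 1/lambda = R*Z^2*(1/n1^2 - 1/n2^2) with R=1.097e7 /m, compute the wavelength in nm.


1/lambda = R * Z^2 * (1/n1^2 - 1/n2^2)
= 1.097e7 * 4^2 * (1/2^2 - 1/14^2)
= 1.097e7 * 16 * (0.25 - 0.005102)
= 4.2984e+07 /m
lambda = 1 / 4.2984e+07
= 23.2642 nm

23.2642


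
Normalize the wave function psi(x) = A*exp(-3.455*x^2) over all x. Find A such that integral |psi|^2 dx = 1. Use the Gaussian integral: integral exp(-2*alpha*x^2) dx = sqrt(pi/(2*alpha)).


integral |psi|^2 dx = A^2 * sqrt(pi/(2*alpha)) = 1
A^2 = sqrt(2*alpha/pi)
= sqrt(2 * 3.455 / pi)
= 1.483078
A = sqrt(1.483078)
= 1.2178

1.2178


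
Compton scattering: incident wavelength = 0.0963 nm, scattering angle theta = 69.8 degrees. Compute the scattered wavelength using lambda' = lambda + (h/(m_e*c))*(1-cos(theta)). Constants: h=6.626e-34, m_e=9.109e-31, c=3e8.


Compton wavelength: h/(m_e*c) = 2.4247e-12 m
d_lambda = 2.4247e-12 * (1 - cos(69.8 deg))
= 2.4247e-12 * 0.654702
= 1.5875e-12 m = 0.001587 nm
lambda' = 0.0963 + 0.001587
= 0.097887 nm

0.097887


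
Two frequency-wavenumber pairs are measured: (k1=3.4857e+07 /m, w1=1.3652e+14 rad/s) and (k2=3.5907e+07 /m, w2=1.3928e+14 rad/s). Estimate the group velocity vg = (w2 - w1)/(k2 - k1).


vg = (w2 - w1) / (k2 - k1)
= (1.3928e+14 - 1.3652e+14) / (3.5907e+07 - 3.4857e+07)
= 2.7600e+12 / 1.0500e+06
= 2.6286e+06 m/s

2.6286e+06


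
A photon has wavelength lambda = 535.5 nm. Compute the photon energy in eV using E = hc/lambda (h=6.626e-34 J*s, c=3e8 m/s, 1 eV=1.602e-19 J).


E = hc / lambda
= (6.626e-34)(3e8) / (535.5e-9)
= 1.9878e-25 / 5.3550e-07
= 3.7120e-19 J
Converting to eV: 3.7120e-19 / 1.602e-19
= 2.3171 eV

2.3171


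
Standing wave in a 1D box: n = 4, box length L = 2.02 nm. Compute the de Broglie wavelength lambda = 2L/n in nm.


lambda = 2L / n
= 2 * 2.02 / 4
= 4.04 / 4
= 1.01 nm

1.01


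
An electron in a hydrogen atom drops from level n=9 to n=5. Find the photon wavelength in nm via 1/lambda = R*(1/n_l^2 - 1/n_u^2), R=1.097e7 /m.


1/lambda = R * (1/n_l^2 - 1/n_u^2)
= 1.097e7 * (1/5^2 - 1/9^2)
= 1.097e7 * (0.04 - 0.012346)
= 1.097e7 * 0.027654
= 3.0337e+05 /m
lambda = 1 / 3.0337e+05 = 3296.3276 nm

3296.3276


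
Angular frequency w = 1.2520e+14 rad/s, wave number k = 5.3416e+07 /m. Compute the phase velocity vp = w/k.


vp = w / k
= 1.2520e+14 / 5.3416e+07
= 2.3439e+06 m/s

2.3439e+06


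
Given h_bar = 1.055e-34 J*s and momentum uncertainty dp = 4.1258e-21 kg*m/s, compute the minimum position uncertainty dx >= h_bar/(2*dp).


dx = h_bar / (2 * dp)
= 1.055e-34 / (2 * 4.1258e-21)
= 1.055e-34 / 8.2516e-21
= 1.2785e-14 m

1.2785e-14


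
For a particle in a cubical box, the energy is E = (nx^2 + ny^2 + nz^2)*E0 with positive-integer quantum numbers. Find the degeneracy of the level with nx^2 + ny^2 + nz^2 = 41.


Enumerate all (nx, ny, nz) with nx^2 + ny^2 + nz^2 = 41:
(1,2,6)
(1,6,2)
(2,1,6)
(2,6,1)
(3,4,4)
(4,3,4)
(4,4,3)
(6,1,2)
(6,2,1)
Total degeneracy = 9

9


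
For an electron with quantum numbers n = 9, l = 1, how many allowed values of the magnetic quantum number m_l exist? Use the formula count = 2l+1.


m_l ranges from -l to +l in integer steps
So m_l goes from -1 to +1
Count = 2l + 1 = 2*1 + 1
= 3

3


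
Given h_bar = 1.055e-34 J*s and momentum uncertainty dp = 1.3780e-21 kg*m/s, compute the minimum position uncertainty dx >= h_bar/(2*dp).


dx = h_bar / (2 * dp)
= 1.055e-34 / (2 * 1.3780e-21)
= 1.055e-34 / 2.7560e-21
= 3.8280e-14 m

3.8280e-14


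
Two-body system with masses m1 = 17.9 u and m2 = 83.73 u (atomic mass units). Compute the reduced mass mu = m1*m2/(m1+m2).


mu = m1 * m2 / (m1 + m2)
= 17.9 * 83.73 / (17.9 + 83.73)
= 1498.767 / 101.63
= 14.7473 u

14.7473


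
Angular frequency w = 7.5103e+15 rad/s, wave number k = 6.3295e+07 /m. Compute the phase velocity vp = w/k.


vp = w / k
= 7.5103e+15 / 6.3295e+07
= 1.1866e+08 m/s

1.1866e+08


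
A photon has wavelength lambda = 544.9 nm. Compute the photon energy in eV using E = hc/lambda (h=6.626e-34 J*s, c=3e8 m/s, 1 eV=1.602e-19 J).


E = hc / lambda
= (6.626e-34)(3e8) / (544.9e-9)
= 1.9878e-25 / 5.4490e-07
= 3.6480e-19 J
Converting to eV: 3.6480e-19 / 1.602e-19
= 2.2772 eV

2.2772


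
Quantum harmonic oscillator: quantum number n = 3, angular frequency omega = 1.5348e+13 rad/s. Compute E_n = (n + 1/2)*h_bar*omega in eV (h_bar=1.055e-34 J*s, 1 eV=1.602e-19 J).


E = (n + 1/2) * h_bar * omega
= (3 + 0.5) * 1.055e-34 * 1.5348e+13
= 3.5 * 1.6192e-21
= 5.6672e-21 J
= 0.0354 eV

0.0354
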